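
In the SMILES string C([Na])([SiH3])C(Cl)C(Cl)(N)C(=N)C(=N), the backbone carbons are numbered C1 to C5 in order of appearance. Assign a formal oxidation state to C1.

-3

C1 has one bond to C (0), one bond to H (-1), one bond to Na (-1), one bond to Si (-1).
Oxidation state = 0 − 1 − 1 − 1 = -3.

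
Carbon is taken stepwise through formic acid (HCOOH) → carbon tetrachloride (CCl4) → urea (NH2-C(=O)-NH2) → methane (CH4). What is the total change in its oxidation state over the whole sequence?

Carbon oxidation states along the series — formic acid: +2, carbon tetrachloride: +4, urea: +4, methane: -4.
Net change = -4 − (+2) = -6.

-6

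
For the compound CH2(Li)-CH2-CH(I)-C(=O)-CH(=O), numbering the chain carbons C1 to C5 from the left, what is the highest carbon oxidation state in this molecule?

+2

Bonds to more-electronegative neighbours contribute +1 each, bonds to H or metals contribute −1 each, and C–C bonds contribute 0. Tallying each carbon:
C1: 1C, 2H, 1Li → 0 − 2 − 1 = -3
C2: 2C, 2H → 0 − 2 = -2
C3: 2C, 1H, 1I → 0 − 1 + 1 = 0
C4: 2C, 2O → 0 + 2 = +2
C5: 1C, 1H, 2O → 0 − 1 + 2 = +1
The highest value is +2.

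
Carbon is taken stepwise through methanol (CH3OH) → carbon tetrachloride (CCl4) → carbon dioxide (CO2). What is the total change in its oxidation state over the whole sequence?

+6

Carbon oxidation states along the series — methanol: -2, carbon tetrachloride: +4, carbon dioxide: +4.
Net change = +4 − (-2) = +6.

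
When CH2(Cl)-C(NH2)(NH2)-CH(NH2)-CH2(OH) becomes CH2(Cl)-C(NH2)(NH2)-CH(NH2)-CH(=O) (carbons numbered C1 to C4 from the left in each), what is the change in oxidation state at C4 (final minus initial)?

Before: C4 has 1 bond to C, 2 bonds to H, 1 bond to O → oxidation state -1.
After: C4 has 1 bond to C, 1 bond to H, 2 bonds to O → oxidation state +1.
Δ = +1 − (-1) = +2, so this is an oxidation at C4.

+2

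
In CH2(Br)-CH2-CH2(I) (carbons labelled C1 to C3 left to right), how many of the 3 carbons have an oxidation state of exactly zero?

Each bond to a more electronegative atom (O, N, halogen) counts +1, each bond to a less electronegative atom (H, metal, B, Si) counts −1, and each C–C bond counts 0. Tallying each carbon:
C1: 1C, 2H, 1Br → 0 − 2 + 1 = -1
C2: 2C, 2H → 0 − 2 = -2
C3: 1C, 2H, 1I → 0 − 2 + 1 = -1
0 carbons meet the condition.

0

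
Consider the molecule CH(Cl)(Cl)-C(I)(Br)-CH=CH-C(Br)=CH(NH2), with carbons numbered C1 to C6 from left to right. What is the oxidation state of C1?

C1 has one bond to C (0), one bond to Cl (+1), one bond to H (-1), one bond to Cl (+1).
Oxidation state = 0 + 1 − 1 + 1 = +1.

+1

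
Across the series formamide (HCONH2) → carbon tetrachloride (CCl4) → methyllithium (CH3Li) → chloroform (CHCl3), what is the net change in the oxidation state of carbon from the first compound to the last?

Carbon oxidation states along the series — formamide: +2, carbon tetrachloride: +4, methyllithium: -4, chloroform: +2.
Net change = +2 − (+2) = 0.

0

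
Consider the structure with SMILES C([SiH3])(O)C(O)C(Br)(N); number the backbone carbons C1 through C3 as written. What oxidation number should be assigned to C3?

+1

C3 has one bond to C (0), one bond to Br (+1), one bond to N (+1), one bond to H (-1).
Oxidation state = 0 + 1 + 1 − 1 = +1.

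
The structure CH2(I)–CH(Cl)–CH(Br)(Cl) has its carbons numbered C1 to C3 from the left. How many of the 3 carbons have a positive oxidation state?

1

Tallying each carbon's bonds:
C1: 1C, 2H, 1I → 0 − 2 + 1 = -1
C2: 2C, 1H, 1Cl → 0 − 1 + 1 = 0
C3: 1C, 1H, 1Cl, 1Br → 0 − 1 + 1 + 1 = +1
1 carbon (C3) meets the condition.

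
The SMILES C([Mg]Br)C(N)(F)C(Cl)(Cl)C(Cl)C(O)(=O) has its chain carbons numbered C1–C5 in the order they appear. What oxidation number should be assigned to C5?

C5 has one bond to C (0), one bond to O (+1), a double bond to O (2×+1 = +2).
Oxidation state = 0 + 1 + 2 = +3.

+3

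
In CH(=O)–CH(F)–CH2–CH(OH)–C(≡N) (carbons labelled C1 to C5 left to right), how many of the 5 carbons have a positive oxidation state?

Tallying each carbon's bonds:
C1: 1C, 1H, 2O → 0 − 1 + 2 = +1
C2: 2C, 1H, 1F → 0 − 1 + 1 = 0
C3: 2C, 2H → 0 − 2 = -2
C4: 2C, 1H, 1O → 0 − 1 + 1 = 0
C5: 1C, 3N → 0 + 3 = +3
2 carbons (C1, C5) meet the condition.

2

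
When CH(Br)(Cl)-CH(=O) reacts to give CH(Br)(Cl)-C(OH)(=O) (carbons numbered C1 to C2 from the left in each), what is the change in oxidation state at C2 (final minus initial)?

Before: C2 has 1 bond to C, 1 bond to H, 2 bonds to O → oxidation state +1.
After: C2 has 1 bond to C, 3 bonds to O → oxidation state +3.
Δ = +3 − (+1) = +2, so this is an oxidation at C2.

+2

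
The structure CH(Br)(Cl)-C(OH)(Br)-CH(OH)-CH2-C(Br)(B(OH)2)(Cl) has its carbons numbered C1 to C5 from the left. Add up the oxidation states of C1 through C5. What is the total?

Each bond to a more electronegative atom (O, N, halogen) counts +1, each bond to a less electronegative atom (H, metal, B, Si) counts −1, and each C–C bond counts 0. Tallying each carbon:
C1: 1C, 1H, 1Cl, 1Br → 0 − 1 + 1 + 1 = +1
C2: 2C, 1O, 1Br → 0 + 1 + 1 = +2
C3: 2C, 1H, 1O → 0 − 1 + 1 = 0
C4: 2C, 2H → 0 − 2 = -2
C5: 1C, 1Cl, 1Br, 1B → 0 + 1 + 1 − 1 = +1
Sum = +1 + 2 + 0 − 2 + 1 = +2.

+2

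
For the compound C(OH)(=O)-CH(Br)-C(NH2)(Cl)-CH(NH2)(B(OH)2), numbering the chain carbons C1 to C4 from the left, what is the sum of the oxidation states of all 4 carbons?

Tallying each carbon's bonds:
C1: 1C, 3O → 0 + 3 = +3
C2: 2C, 1H, 1Br → 0 − 1 + 1 = 0
C3: 2C, 1N, 1Cl → 0 + 1 + 1 = +2
C4: 1C, 1H, 1N, 1B → 0 − 1 + 1 − 1 = -1
Sum = +3 + 0 + 2 − 1 = +4.

+4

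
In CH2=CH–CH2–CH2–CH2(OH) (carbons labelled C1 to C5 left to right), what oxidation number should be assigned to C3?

-2

C3 has one bond to C (0), one bond to C (0), one bond to H (-1), one bond to H (-1).
Oxidation state = 0 + 0 − 1 − 1 = -2.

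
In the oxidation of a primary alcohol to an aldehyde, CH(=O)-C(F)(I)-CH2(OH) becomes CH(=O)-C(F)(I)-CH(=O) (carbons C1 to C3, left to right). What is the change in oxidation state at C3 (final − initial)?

Before: C3 has 1 bond to C, 2 bonds to H, 1 bond to O → oxidation state -1.
After: C3 has 1 bond to C, 1 bond to H, 2 bonds to O → oxidation state +1.
Δ = +1 − (-1) = +2, so this is an oxidation at C3.

+2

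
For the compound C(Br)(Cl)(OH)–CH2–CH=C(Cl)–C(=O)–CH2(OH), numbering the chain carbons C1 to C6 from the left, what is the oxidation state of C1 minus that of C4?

C1: 1C, 1O, 1Cl, 1Br → 0 + 1 + 1 + 1 = +3
C4: 3C, 1Cl → 0 + 1 = +1
Difference: +3 − (+1) = +2.

+2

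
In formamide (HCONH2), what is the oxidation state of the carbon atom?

The carbon has one bond to H (-1), a double bond to O (2×+1 = +2), one bond to N (+1).
Oxidation state = -1 + 2 + 1 = +2.

+2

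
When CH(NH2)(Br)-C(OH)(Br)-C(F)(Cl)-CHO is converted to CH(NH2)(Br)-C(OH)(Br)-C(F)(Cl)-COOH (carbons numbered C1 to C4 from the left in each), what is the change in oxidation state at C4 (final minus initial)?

Before: C4 has 1 bond to C, 1 bond to H, 2 bonds to O → oxidation state +1.
After: C4 has 1 bond to C, 3 bonds to O → oxidation state +3.
Δ = +3 − (+1) = +2, so this is an oxidation at C4.

+2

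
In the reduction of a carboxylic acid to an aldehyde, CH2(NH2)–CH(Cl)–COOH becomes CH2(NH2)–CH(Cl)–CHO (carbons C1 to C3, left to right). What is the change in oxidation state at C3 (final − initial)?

-2

Before: C3 has 1 bond to C, 3 bonds to O → oxidation state +3.
After: C3 has 1 bond to C, 1 bond to H, 2 bonds to O → oxidation state +1.
Δ = +1 − (+3) = -2, so this is a reduction at C3.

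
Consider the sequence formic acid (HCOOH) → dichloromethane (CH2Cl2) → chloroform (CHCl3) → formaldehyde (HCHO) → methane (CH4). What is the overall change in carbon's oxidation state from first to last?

Carbon oxidation states along the series — formic acid: +2, dichloromethane: 0, chloroform: +2, formaldehyde: 0, methane: -4.
Net change = -4 − (+2) = -6.

-6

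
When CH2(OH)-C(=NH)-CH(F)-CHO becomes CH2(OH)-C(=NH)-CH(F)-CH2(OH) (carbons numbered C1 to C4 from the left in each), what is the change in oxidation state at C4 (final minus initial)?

-2

Before: C4 has 1 bond to C, 1 bond to H, 2 bonds to O → oxidation state +1.
After: C4 has 1 bond to C, 2 bonds to H, 1 bond to O → oxidation state -1.
Δ = -1 − (+1) = -2, so this is a reduction at C4.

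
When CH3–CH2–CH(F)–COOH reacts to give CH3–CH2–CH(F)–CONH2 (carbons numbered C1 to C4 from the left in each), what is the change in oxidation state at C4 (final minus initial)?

0

Before: C4 has 1 bond to C, 3 bonds to O → oxidation state +3.
After: C4 has 1 bond to C, 2 bonds to O, 1 bond to N → oxidation state +3.
Δ = +3 − (+3) = 0, so no net redox change at C4.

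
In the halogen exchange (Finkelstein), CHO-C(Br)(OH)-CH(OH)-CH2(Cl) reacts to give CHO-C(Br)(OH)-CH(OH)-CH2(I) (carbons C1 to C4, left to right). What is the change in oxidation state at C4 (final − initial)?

0

Before: C4 has 1 bond to C, 2 bonds to H, 1 bond to Cl → oxidation state -1.
After: C4 has 1 bond to C, 2 bonds to H, 1 bond to I → oxidation state -1.
Δ = -1 − (-1) = 0, so no net redox change at C4.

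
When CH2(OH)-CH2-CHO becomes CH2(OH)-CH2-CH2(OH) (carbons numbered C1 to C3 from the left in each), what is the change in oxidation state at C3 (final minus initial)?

-2

Before: C3 has 1 bond to C, 1 bond to H, 2 bonds to O → oxidation state +1.
After: C3 has 1 bond to C, 2 bonds to H, 1 bond to O → oxidation state -1.
Δ = -1 − (+1) = -2, so this is a reduction at C3.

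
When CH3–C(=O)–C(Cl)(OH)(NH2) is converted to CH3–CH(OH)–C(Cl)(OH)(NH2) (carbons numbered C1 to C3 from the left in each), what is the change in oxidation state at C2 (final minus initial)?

Before: C2 has 2 bonds to C, 2 bonds to O → oxidation state +2.
After: C2 has 2 bonds to C, 1 bond to H, 1 bond to O → oxidation state 0.
Δ = 0 − (+2) = -2, so this is a reduction at C2.

-2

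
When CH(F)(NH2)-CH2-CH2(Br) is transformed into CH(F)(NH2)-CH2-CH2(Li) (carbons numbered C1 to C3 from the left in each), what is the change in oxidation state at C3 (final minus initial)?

-2

Before: C3 has 1 bond to C, 2 bonds to H, 1 bond to Br → oxidation state -1.
After: C3 has 1 bond to C, 2 bonds to H, 1 bond to Li → oxidation state -3.
Δ = -3 − (-1) = -2, so this is a reduction at C3.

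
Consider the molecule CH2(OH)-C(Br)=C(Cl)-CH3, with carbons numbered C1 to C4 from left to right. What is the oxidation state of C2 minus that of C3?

0

C2: 3C, 1Br → 0 + 1 = +1
C3: 3C, 1Cl → 0 + 1 = +1
Difference: +1 − (+1) = 0.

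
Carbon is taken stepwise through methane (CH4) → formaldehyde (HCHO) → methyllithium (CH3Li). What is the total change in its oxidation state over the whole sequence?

0

Carbon oxidation states along the series — methane: -4, formaldehyde: 0, methyllithium: -4.
Net change = -4 − (-4) = 0.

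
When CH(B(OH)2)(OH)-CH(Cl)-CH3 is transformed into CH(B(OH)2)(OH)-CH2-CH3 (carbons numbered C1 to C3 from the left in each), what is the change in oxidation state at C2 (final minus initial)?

Before: C2 has 2 bonds to C, 1 bond to H, 1 bond to Cl → oxidation state 0.
After: C2 has 2 bonds to C, 2 bonds to H → oxidation state -2.
Δ = -2 − (0) = -2, so this is a reduction at C2.

-2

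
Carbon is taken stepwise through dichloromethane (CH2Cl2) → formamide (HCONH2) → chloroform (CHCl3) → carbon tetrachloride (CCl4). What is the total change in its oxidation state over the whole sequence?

Carbon oxidation states along the series — dichloromethane: 0, formamide: +2, chloroform: +2, carbon tetrachloride: +4.
Net change = +4 − (0) = +4.

+4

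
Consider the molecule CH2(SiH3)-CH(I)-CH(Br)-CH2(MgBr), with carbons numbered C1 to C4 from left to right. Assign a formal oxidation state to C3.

C3 has one bond to C (0), one bond to C (0), one bond to H (-1), one bond to Br (+1).
Oxidation state = 0 + 0 − 1 + 1 = 0.

0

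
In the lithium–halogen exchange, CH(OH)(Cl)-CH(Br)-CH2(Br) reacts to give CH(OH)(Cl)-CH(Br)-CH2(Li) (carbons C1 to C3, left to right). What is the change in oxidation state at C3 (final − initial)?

-2

Before: C3 has 1 bond to C, 2 bonds to H, 1 bond to Br → oxidation state -1.
After: C3 has 1 bond to C, 2 bonds to H, 1 bond to Li → oxidation state -3.
Δ = -3 − (-1) = -2, so this is a reduction at C3.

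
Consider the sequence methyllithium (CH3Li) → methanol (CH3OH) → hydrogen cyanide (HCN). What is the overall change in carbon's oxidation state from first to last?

Carbon oxidation states along the series — methyllithium: -4, methanol: -2, hydrogen cyanide: +2.
Net change = +2 − (-4) = +6.

+6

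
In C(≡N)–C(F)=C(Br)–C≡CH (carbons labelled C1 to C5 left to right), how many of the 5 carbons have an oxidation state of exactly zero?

Bonds to more-electronegative neighbours contribute +1 each, bonds to H or metals contribute −1 each, and C–C bonds contribute 0. Tallying each carbon:
C1: 1C, 3N → 0 + 3 = +3
C2: 3C, 1F → 0 + 1 = +1
C3: 3C, 1Br → 0 + 1 = +1
C4: 4C → 0 = 0
C5: 3C, 1H → 0 − 1 = -1
1 carbon (C4) meets the condition.

1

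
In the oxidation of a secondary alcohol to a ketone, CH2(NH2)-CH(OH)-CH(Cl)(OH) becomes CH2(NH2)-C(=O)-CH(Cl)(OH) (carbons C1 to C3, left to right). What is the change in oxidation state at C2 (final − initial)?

Before: C2 has 2 bonds to C, 1 bond to H, 1 bond to O → oxidation state 0.
After: C2 has 2 bonds to C, 2 bonds to O → oxidation state +2.
Δ = +2 − (0) = +2, so this is an oxidation at C2.

+2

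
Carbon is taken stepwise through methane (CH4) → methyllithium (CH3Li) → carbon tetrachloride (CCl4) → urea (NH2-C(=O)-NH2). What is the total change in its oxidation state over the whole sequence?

+8

Carbon oxidation states along the series — methane: -4, methyllithium: -4, carbon tetrachloride: +4, urea: +4.
Net change = +4 − (-4) = +8.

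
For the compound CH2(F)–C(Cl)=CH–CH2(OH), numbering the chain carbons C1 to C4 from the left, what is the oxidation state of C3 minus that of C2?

-2

C3: 3C, 1H → 0 − 1 = -1
C2: 3C, 1Cl → 0 + 1 = +1
Difference: -1 − (+1) = -2.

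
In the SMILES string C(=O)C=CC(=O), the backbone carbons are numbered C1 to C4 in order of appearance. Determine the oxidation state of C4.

+1

Assign +1 per bond to O/N/halogen, −1 per bond to H or an electropositive element, and 0 per bond to carbon.
C4 has one bond to C (0), one bond to H (-1), a double bond to O (2×+1 = +2).
Oxidation state = 0 − 1 + 2 = +1.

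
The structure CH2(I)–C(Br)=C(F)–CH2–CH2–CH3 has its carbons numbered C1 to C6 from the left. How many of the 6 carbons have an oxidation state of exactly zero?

0

Tallying each carbon's bonds:
C1: 1C, 2H, 1I → 0 − 2 + 1 = -1
C2: 3C, 1Br → 0 + 1 = +1
C3: 3C, 1F → 0 + 1 = +1
C4: 2C, 2H → 0 − 2 = -2
C5: 2C, 2H → 0 − 2 = -2
C6: 1C, 3H → 0 − 3 = -3
0 carbons meet the condition.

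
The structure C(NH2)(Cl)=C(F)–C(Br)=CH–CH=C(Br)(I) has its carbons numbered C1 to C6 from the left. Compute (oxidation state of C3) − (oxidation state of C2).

C3: 3C, 1Br → 0 + 1 = +1
C2: 3C, 1F → 0 + 1 = +1
Difference: +1 − (+1) = 0.

0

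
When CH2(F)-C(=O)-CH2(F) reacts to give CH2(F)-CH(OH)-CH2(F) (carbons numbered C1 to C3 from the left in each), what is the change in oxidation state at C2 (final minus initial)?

-2

Before: C2 has 2 bonds to C, 2 bonds to O → oxidation state +2.
After: C2 has 2 bonds to C, 1 bond to H, 1 bond to O → oxidation state 0.
Δ = 0 − (+2) = -2, so this is a reduction at C2.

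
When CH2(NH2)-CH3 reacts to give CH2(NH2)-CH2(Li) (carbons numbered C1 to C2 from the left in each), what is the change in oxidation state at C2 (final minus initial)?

0

Before: C2 has 1 bond to C, 3 bonds to H → oxidation state -3.
After: C2 has 1 bond to C, 2 bonds to H, 1 bond to Li → oxidation state -3.
Δ = -3 − (-3) = 0, so no net redox change at C2.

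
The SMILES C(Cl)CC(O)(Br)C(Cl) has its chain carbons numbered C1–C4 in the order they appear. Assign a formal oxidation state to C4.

Each bond to a more electronegative atom (O, N, halogen) counts +1, each bond to a less electronegative atom (H, metal, B, Si) counts −1, and each C–C bond counts 0.
C4 has one bond to C (0), one bond to Cl (+1), one bond to H (-1), one bond to H (-1).
Oxidation state = 0 + 1 − 1 − 1 = -1.

-1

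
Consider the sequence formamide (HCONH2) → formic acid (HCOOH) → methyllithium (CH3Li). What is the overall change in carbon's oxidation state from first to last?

Carbon oxidation states along the series — formamide: +2, formic acid: +2, methyllithium: -4.
Net change = -4 − (+2) = -6.

-6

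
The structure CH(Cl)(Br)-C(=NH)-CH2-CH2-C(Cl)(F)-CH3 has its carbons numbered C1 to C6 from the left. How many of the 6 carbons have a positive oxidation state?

3

Bonds to more-electronegative neighbours contribute +1 each, bonds to H or metals contribute −1 each, and C–C bonds contribute 0. Tallying each carbon:
C1: 1C, 1H, 1Cl, 1Br → 0 − 1 + 1 + 1 = +1
C2: 2C, 2N → 0 + 2 = +2
C3: 2C, 2H → 0 − 2 = -2
C4: 2C, 2H → 0 − 2 = -2
C5: 2C, 1F, 1Cl → 0 + 1 + 1 = +2
C6: 1C, 3H → 0 − 3 = -3
3 carbons (C1, C2, C5) meet the condition.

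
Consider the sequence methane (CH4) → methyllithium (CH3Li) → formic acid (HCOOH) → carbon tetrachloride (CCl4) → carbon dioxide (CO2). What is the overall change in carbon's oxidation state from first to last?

+8

Carbon oxidation states along the series — methane: -4, methyllithium: -4, formic acid: +2, carbon tetrachloride: +4, carbon dioxide: +4.
Net change = +4 − (-4) = +8.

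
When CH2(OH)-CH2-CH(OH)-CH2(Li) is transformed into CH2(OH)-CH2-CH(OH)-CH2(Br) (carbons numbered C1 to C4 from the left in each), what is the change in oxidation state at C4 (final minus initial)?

+2

Before: C4 has 1 bond to C, 2 bonds to H, 1 bond to Li → oxidation state -3.
After: C4 has 1 bond to C, 2 bonds to H, 1 bond to Br → oxidation state -1.
Δ = -1 − (-3) = +2, so this is an oxidation at C4.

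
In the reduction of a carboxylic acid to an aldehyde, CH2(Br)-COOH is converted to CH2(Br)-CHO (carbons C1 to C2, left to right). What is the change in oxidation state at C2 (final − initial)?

-2

Before: C2 has 1 bond to C, 3 bonds to O → oxidation state +3.
After: C2 has 1 bond to C, 1 bond to H, 2 bonds to O → oxidation state +1.
Δ = +1 − (+3) = -2, so this is a reduction at C2.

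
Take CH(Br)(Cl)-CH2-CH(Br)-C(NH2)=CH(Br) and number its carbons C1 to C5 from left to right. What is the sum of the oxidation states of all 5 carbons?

0

Tallying each carbon's bonds:
C1: 1C, 1H, 1Cl, 1Br → 0 − 1 + 1 + 1 = +1
C2: 2C, 2H → 0 − 2 = -2
C3: 2C, 1H, 1Br → 0 − 1 + 1 = 0
C4: 3C, 1N → 0 + 1 = +1
C5: 2C, 1H, 1Br → 0 − 1 + 1 = 0
Sum = +1 − 2 + 0 + 1 + 0 = 0.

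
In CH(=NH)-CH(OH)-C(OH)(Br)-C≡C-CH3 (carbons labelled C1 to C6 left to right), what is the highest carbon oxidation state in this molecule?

+2

Each bond to a more electronegative atom (O, N, halogen) counts +1, each bond to a less electronegative atom (H, metal, B, Si) counts −1, and each C–C bond counts 0. Tallying each carbon:
C1: 1C, 1H, 2N → 0 − 1 + 2 = +1
C2: 2C, 1H, 1O → 0 − 1 + 1 = 0
C3: 2C, 1O, 1Br → 0 + 1 + 1 = +2
C4: 4C → 0 = 0
C5: 4C → 0 = 0
C6: 1C, 3H → 0 − 3 = -3
The highest value is +2.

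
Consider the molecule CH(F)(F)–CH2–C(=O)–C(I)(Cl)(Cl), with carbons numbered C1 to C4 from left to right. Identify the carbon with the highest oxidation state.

C4

Bonds to more-electronegative neighbours contribute +1 each, bonds to H or metals contribute −1 each, and C–C bonds contribute 0. Tallying each carbon:
C1: 1C, 1H, 2F → 0 − 1 + 2 = +1
C2: 2C, 2H → 0 − 2 = -2
C3: 2C, 2O → 0 + 2 = +2
C4: 1C, 2Cl, 1I → 0 + 2 + 1 = +3
The most oxidised carbon is C4 at +3.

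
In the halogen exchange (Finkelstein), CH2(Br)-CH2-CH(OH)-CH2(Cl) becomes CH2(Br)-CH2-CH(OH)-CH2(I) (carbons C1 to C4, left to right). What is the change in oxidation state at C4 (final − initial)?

Before: C4 has 1 bond to C, 2 bonds to H, 1 bond to Cl → oxidation state -1.
After: C4 has 1 bond to C, 2 bonds to H, 1 bond to I → oxidation state -1.
Δ = -1 − (-1) = 0, so no net redox change at C4.

0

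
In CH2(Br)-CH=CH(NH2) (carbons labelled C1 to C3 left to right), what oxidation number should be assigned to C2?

Each bond to a more electronegative atom (O, N, halogen) counts +1, each bond to a less electronegative atom (H, metal, B, Si) counts −1, and each C–C bond counts 0.
C2 has one bond to C (0), a double bond to C (2×0 = 0), one bond to H (-1).
Oxidation state = 0 + 0 − 1 = -1.

-1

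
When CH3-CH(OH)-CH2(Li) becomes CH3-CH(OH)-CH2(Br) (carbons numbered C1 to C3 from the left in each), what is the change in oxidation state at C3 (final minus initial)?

Before: C3 has 1 bond to C, 2 bonds to H, 1 bond to Li → oxidation state -3.
After: C3 has 1 bond to C, 2 bonds to H, 1 bond to Br → oxidation state -1.
Δ = -1 − (-3) = +2, so this is an oxidation at C3.

+2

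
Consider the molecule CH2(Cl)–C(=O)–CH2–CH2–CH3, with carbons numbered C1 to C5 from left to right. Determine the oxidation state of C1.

Count +1 for every bond to an atom more electronegative than carbon and −1 for every bond to one less electronegative; C–C bonds are 0.
C1 has one bond to C (0), one bond to H (-1), one bond to H (-1), one bond to Cl (+1).
Oxidation state = 0 − 1 − 1 + 1 = -1.

-1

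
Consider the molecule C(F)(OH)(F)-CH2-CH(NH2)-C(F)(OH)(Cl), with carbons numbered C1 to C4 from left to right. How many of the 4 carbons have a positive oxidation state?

Assign +1 per bond to O/N/halogen, −1 per bond to H or an electropositive element, and 0 per bond to carbon. Tallying each carbon:
C1: 1C, 1O, 2F → 0 + 1 + 2 = +3
C2: 2C, 2H → 0 − 2 = -2
C3: 2C, 1H, 1N → 0 − 1 + 1 = 0
C4: 1C, 1O, 1F, 1Cl → 0 + 1 + 1 + 1 = +3
2 carbons (C1, C4) meet the condition.

2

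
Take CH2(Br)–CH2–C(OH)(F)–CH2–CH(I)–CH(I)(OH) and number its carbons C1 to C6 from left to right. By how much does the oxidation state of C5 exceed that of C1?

C5: 2C, 1H, 1I → 0 − 1 + 1 = 0
C1: 1C, 2H, 1Br → 0 − 2 + 1 = -1
Difference: 0 − (-1) = +1.

+1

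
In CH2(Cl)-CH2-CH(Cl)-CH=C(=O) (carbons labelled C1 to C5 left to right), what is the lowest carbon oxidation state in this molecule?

-2

Tallying each carbon's bonds:
C1: 1C, 2H, 1Cl → 0 − 2 + 1 = -1
C2: 2C, 2H → 0 − 2 = -2
C3: 2C, 1H, 1Cl → 0 − 1 + 1 = 0
C4: 3C, 1H → 0 − 1 = -1
C5: 2C, 2O → 0 + 2 = +2
The lowest value is -2.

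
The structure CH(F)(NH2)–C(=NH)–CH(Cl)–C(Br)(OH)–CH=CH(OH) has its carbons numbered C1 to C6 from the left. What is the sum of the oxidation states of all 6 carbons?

+4

Count +1 for every bond to an atom more electronegative than carbon and −1 for every bond to one less electronegative; C–C bonds are 0. Tallying each carbon:
C1: 1C, 1H, 1N, 1F → 0 − 1 + 1 + 1 = +1
C2: 2C, 2N → 0 + 2 = +2
C3: 2C, 1H, 1Cl → 0 − 1 + 1 = 0
C4: 2C, 1O, 1Br → 0 + 1 + 1 = +2
C5: 3C, 1H → 0 − 1 = -1
C6: 2C, 1H, 1O → 0 − 1 + 1 = 0
Sum = +1 + 2 + 0 + 2 − 1 + 0 = +4.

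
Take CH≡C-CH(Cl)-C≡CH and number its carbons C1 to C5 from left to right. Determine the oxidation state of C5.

-1

C5 has a triple bond to C (3×0 = 0), one bond to H (-1).
Oxidation state = 0 − 1 = -1.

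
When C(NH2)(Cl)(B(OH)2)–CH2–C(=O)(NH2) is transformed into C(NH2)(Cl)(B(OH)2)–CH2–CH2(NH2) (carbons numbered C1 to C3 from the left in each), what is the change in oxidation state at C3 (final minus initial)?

Before: C3 has 1 bond to C, 2 bonds to O, 1 bond to N → oxidation state +3.
After: C3 has 1 bond to C, 2 bonds to H, 1 bond to N → oxidation state -1.
Δ = -1 − (+3) = -4, so this is a reduction at C3.

-4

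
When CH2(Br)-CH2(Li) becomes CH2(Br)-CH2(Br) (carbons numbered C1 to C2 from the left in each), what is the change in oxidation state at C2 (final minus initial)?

+2

Before: C2 has 1 bond to C, 2 bonds to H, 1 bond to Li → oxidation state -3.
After: C2 has 1 bond to C, 2 bonds to H, 1 bond to Br → oxidation state -1.
Δ = -1 − (-3) = +2, so this is an oxidation at C2.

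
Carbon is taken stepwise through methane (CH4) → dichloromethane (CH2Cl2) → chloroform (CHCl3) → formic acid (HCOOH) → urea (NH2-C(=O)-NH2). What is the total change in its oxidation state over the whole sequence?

Carbon oxidation states along the series — methane: -4, dichloromethane: 0, chloroform: +2, formic acid: +2, urea: +4.
Net change = +4 − (-4) = +8.

+8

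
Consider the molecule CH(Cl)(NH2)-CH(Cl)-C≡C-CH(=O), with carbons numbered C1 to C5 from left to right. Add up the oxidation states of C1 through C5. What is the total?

+2

Tallying each carbon's bonds:
C1: 1C, 1H, 1N, 1Cl → 0 − 1 + 1 + 1 = +1
C2: 2C, 1H, 1Cl → 0 − 1 + 1 = 0
C3: 4C → 0 = 0
C4: 4C → 0 = 0
C5: 1C, 1H, 2O → 0 − 1 + 2 = +1
Sum = +1 + 0 + 0 + 0 + 1 = +2.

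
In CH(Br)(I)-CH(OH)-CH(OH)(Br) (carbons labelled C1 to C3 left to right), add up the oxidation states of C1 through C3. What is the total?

Tallying each carbon's bonds:
C1: 1C, 1H, 1Br, 1I → 0 − 1 + 1 + 1 = +1
C2: 2C, 1H, 1O → 0 − 1 + 1 = 0
C3: 1C, 1H, 1O, 1Br → 0 − 1 + 1 + 1 = +1
Sum = +1 + 0 + 1 = +2.

+2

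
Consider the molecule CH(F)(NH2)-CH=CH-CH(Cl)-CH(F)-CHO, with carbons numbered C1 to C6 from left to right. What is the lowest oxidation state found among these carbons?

-1

Bonds to more-electronegative neighbours contribute +1 each, bonds to H or metals contribute −1 each, and C–C bonds contribute 0. Tallying each carbon:
C1: 1C, 1H, 1N, 1F → 0 − 1 + 1 + 1 = +1
C2: 3C, 1H → 0 − 1 = -1
C3: 3C, 1H → 0 − 1 = -1
C4: 2C, 1H, 1Cl → 0 − 1 + 1 = 0
C5: 2C, 1H, 1F → 0 − 1 + 1 = 0
C6: 1C, 1H, 2O → 0 − 1 + 2 = +1
The lowest value is -1.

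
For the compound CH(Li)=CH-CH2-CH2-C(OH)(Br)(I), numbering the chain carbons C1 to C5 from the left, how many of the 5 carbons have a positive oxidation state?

Tallying each carbon's bonds:
C1: 2C, 1H, 1Li → 0 − 1 − 1 = -2
C2: 3C, 1H → 0 − 1 = -1
C3: 2C, 2H → 0 − 2 = -2
C4: 2C, 2H → 0 − 2 = -2
C5: 1C, 1O, 1Br, 1I → 0 + 1 + 1 + 1 = +3
1 carbon (C5) meets the condition.

1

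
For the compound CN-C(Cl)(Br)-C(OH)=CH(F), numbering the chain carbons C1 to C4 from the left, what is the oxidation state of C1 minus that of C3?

C1: 1C, 3N → 0 + 3 = +3
C3: 3C, 1O → 0 + 1 = +1
Difference: +3 − (+1) = +2.

+2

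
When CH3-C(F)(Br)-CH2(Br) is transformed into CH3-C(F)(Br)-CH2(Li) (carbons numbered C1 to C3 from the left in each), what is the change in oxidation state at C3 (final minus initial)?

-2

Before: C3 has 1 bond to C, 2 bonds to H, 1 bond to Br → oxidation state -1.
After: C3 has 1 bond to C, 2 bonds to H, 1 bond to Li → oxidation state -3.
Δ = -3 − (-1) = -2, so this is a reduction at C3.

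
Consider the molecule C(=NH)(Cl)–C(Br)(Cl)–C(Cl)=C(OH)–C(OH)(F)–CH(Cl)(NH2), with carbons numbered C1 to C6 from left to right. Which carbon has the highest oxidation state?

Tallying each carbon's bonds:
C1: 1C, 2N, 1Cl → 0 + 2 + 1 = +3
C2: 2C, 1Cl, 1Br → 0 + 1 + 1 = +2
C3: 3C, 1Cl → 0 + 1 = +1
C4: 3C, 1O → 0 + 1 = +1
C5: 2C, 1O, 1F → 0 + 1 + 1 = +2
C6: 1C, 1H, 1N, 1Cl → 0 − 1 + 1 + 1 = +1
The most oxidised carbon is C1 at +3.

C1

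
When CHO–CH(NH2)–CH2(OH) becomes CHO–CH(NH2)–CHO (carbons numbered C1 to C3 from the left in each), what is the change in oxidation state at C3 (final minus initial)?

+2

Before: C3 has 1 bond to C, 2 bonds to H, 1 bond to O → oxidation state -1.
After: C3 has 1 bond to C, 1 bond to H, 2 bonds to O → oxidation state +1.
Δ = +1 − (-1) = +2, so this is an oxidation at C3.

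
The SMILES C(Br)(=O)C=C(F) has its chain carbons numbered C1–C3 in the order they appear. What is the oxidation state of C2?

-1

C2 has one bond to C (0), a double bond to C (2×0 = 0), one bond to H (-1).
Oxidation state = 0 + 0 − 1 = -1.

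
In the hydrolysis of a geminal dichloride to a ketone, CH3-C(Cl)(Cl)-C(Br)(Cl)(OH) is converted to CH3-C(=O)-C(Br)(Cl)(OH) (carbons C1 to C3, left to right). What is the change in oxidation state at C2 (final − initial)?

0

Before: C2 has 2 bonds to C, 2 bonds to Cl → oxidation state +2.
After: C2 has 2 bonds to C, 2 bonds to O → oxidation state +2.
Δ = +2 − (+2) = 0, so no net redox change at C2.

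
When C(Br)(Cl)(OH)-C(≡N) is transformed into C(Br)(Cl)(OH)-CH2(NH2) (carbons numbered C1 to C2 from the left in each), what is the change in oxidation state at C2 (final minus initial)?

Before: C2 has 1 bond to C, 3 bonds to N → oxidation state +3.
After: C2 has 1 bond to C, 2 bonds to H, 1 bond to N → oxidation state -1.
Δ = -1 − (+3) = -4, so this is a reduction at C2.

-4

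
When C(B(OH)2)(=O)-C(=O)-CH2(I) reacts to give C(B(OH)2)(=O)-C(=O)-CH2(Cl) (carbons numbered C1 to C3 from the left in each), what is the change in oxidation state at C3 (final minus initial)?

0

Before: C3 has 1 bond to C, 2 bonds to H, 1 bond to I → oxidation state -1.
After: C3 has 1 bond to C, 2 bonds to H, 1 bond to Cl → oxidation state -1.
Δ = -1 − (-1) = 0, so no net redox change at C3.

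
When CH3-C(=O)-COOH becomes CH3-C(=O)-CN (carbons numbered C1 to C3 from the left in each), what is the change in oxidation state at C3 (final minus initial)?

Before: C3 has 1 bond to C, 3 bonds to O → oxidation state +3.
After: C3 has 1 bond to C, 3 bonds to N → oxidation state +3.
Δ = +3 − (+3) = 0, so no net redox change at C3.

0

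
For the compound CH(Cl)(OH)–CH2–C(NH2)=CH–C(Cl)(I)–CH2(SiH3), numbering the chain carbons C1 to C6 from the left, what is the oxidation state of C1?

Assign +1 per bond to O/N/halogen, −1 per bond to H or an electropositive element, and 0 per bond to carbon.
C1 has one bond to C (0), one bond to Cl (+1), one bond to H (-1), one bond to O (+1).
Oxidation state = 0 + 1 − 1 + 1 = +1.

+1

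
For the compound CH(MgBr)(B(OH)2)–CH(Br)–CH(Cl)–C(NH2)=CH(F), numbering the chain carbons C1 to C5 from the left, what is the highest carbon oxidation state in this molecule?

+1

Tallying each carbon's bonds:
C1: 1C, 1H, 1Mg, 1B → 0 − 1 − 1 − 1 = -3
C2: 2C, 1H, 1Br → 0 − 1 + 1 = 0
C3: 2C, 1H, 1Cl → 0 − 1 + 1 = 0
C4: 3C, 1N → 0 + 1 = +1
C5: 2C, 1H, 1F → 0 − 1 + 1 = 0
The highest value is +1.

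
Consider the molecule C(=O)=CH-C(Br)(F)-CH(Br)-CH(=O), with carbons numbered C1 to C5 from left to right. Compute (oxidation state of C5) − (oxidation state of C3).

-1

C5: 1C, 1H, 2O → 0 − 1 + 2 = +1
C3: 2C, 1F, 1Br → 0 + 1 + 1 = +2
Difference: +1 − (+2) = -1.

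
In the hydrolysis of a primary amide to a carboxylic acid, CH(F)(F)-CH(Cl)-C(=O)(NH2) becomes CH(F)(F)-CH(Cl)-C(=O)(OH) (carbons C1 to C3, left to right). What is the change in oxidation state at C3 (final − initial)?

Before: C3 has 1 bond to C, 2 bonds to O, 1 bond to N → oxidation state +3.
After: C3 has 1 bond to C, 3 bonds to O → oxidation state +3.
Δ = +3 − (+3) = 0, so no net redox change at C3.

0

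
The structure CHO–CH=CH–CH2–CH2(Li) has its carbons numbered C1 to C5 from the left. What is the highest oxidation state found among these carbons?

+1

Tallying each carbon's bonds:
C1: 1C, 1H, 2O → 0 − 1 + 2 = +1
C2: 3C, 1H → 0 − 1 = -1
C3: 3C, 1H → 0 − 1 = -1
C4: 2C, 2H → 0 − 2 = -2
C5: 1C, 2H, 1Li → 0 − 2 − 1 = -3
The highest value is +1.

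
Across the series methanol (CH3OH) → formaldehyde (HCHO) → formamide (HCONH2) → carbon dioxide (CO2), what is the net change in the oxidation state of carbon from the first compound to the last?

+6

Carbon oxidation states along the series — methanol: -2, formaldehyde: 0, formamide: +2, carbon dioxide: +4.
Net change = +4 − (-2) = +6.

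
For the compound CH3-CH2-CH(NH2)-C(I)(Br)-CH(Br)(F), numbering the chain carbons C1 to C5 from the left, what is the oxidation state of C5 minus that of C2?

+3

C5: 1C, 1H, 1F, 1Br → 0 − 1 + 1 + 1 = +1
C2: 2C, 2H → 0 − 2 = -2
Difference: +1 − (-2) = +3.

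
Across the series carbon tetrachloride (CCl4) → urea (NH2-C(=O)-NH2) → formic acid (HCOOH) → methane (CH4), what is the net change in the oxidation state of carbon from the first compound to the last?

Carbon oxidation states along the series — carbon tetrachloride: +4, urea: +4, formic acid: +2, methane: -4.
Net change = -4 − (+4) = -8.

-8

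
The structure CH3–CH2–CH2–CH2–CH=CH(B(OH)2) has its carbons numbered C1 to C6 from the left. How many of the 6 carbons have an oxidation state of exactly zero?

Count +1 for every bond to an atom more electronegative than carbon and −1 for every bond to one less electronegative; C–C bonds are 0. Tallying each carbon:
C1: 1C, 3H → 0 − 3 = -3
C2: 2C, 2H → 0 − 2 = -2
C3: 2C, 2H → 0 − 2 = -2
C4: 2C, 2H → 0 − 2 = -2
C5: 3C, 1H → 0 − 1 = -1
C6: 2C, 1H, 1B → 0 − 1 − 1 = -2
0 carbons meet the condition.

0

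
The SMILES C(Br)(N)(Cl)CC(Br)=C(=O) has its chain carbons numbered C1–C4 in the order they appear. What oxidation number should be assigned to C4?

+2

Bonds to more-electronegative neighbours contribute +1 each, bonds to H or metals contribute −1 each, and C–C bonds contribute 0.
C4 has a double bond to C (2×0 = 0), a double bond to O (2×+1 = +2).
Oxidation state = 0 + 2 = +2.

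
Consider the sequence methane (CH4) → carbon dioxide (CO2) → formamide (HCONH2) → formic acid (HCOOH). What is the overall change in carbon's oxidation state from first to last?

+6

Carbon oxidation states along the series — methane: -4, carbon dioxide: +4, formamide: +2, formic acid: +2.
Net change = +2 − (-4) = +6.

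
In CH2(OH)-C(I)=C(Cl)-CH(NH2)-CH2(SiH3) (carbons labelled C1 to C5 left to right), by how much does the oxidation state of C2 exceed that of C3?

0

C2: 3C, 1I → 0 + 1 = +1
C3: 3C, 1Cl → 0 + 1 = +1
Difference: +1 − (+1) = 0.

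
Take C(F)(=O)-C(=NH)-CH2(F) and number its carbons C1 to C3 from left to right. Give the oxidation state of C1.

Assign +1 per bond to O/N/halogen, −1 per bond to H or an electropositive element, and 0 per bond to carbon.
C1 has one bond to C (0), one bond to F (+1), a double bond to O (2×+1 = +2).
Oxidation state = 0 + 1 + 2 = +3.

+3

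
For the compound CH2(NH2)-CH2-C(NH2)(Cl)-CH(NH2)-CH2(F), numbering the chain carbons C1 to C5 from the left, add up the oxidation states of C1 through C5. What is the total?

Tallying each carbon's bonds:
C1: 1C, 2H, 1N → 0 − 2 + 1 = -1
C2: 2C, 2H → 0 − 2 = -2
C3: 2C, 1N, 1Cl → 0 + 1 + 1 = +2
C4: 2C, 1H, 1N → 0 − 1 + 1 = 0
C5: 1C, 2H, 1F → 0 − 2 + 1 = -1
Sum = -1 − 2 + 2 + 0 − 1 = -2.

-2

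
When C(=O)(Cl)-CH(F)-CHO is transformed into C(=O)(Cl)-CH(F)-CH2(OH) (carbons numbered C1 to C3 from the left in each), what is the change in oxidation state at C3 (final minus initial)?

Before: C3 has 1 bond to C, 1 bond to H, 2 bonds to O → oxidation state +1.
After: C3 has 1 bond to C, 2 bonds to H, 1 bond to O → oxidation state -1.
Δ = -1 − (+1) = -2, so this is a reduction at C3.

-2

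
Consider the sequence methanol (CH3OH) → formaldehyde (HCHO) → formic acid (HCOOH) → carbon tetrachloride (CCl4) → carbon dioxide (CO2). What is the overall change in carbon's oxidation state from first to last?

+6

Carbon oxidation states along the series — methanol: -2, formaldehyde: 0, formic acid: +2, carbon tetrachloride: +4, carbon dioxide: +4.
Net change = +4 − (-2) = +6.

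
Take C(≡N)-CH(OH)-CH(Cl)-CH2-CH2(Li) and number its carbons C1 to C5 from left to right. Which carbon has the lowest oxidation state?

C5

Tallying each carbon's bonds:
C1: 1C, 3N → 0 + 3 = +3
C2: 2C, 1H, 1O → 0 − 1 + 1 = 0
C3: 2C, 1H, 1Cl → 0 − 1 + 1 = 0
C4: 2C, 2H → 0 − 2 = -2
C5: 1C, 2H, 1Li → 0 − 2 − 1 = -3
The most reduced carbon is C5 at -3.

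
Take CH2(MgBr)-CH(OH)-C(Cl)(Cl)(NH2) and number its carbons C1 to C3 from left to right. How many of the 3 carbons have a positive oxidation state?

1

Assign +1 per bond to O/N/halogen, −1 per bond to H or an electropositive element, and 0 per bond to carbon. Tallying each carbon:
C1: 1C, 2H, 1Mg → 0 − 2 − 1 = -3
C2: 2C, 1H, 1O → 0 − 1 + 1 = 0
C3: 1C, 1N, 2Cl → 0 + 1 + 2 = +3
1 carbon (C3) meets the condition.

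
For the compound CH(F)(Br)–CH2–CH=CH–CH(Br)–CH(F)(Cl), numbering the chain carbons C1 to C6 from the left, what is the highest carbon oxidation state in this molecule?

Tallying each carbon's bonds:
C1: 1C, 1H, 1F, 1Br → 0 − 1 + 1 + 1 = +1
C2: 2C, 2H → 0 − 2 = -2
C3: 3C, 1H → 0 − 1 = -1
C4: 3C, 1H → 0 − 1 = -1
C5: 2C, 1H, 1Br → 0 − 1 + 1 = 0
C6: 1C, 1H, 1F, 1Cl → 0 − 1 + 1 + 1 = +1
The highest value is +1.

+1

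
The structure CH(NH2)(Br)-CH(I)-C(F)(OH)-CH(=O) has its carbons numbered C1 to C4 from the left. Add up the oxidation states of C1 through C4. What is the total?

Each bond to a more electronegative atom (O, N, halogen) counts +1, each bond to a less electronegative atom (H, metal, B, Si) counts −1, and each C–C bond counts 0. Tallying each carbon:
C1: 1C, 1H, 1N, 1Br → 0 − 1 + 1 + 1 = +1
C2: 2C, 1H, 1I → 0 − 1 + 1 = 0
C3: 2C, 1O, 1F → 0 + 1 + 1 = +2
C4: 1C, 1H, 2O → 0 − 1 + 2 = +1
Sum = +1 + 0 + 2 + 1 = +4.

+4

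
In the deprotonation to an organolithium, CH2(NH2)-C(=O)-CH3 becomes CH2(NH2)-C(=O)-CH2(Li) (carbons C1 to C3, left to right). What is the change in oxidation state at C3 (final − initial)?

0

Before: C3 has 1 bond to C, 3 bonds to H → oxidation state -3.
After: C3 has 1 bond to C, 2 bonds to H, 1 bond to Li → oxidation state -3.
Δ = -3 − (-3) = 0, so no net redox change at C3.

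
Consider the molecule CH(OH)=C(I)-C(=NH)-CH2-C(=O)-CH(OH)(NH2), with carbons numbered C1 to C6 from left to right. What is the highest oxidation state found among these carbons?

+2

Bonds to more-electronegative neighbours contribute +1 each, bonds to H or metals contribute −1 each, and C–C bonds contribute 0. Tallying each carbon:
C1: 2C, 1H, 1O → 0 − 1 + 1 = 0
C2: 3C, 1I → 0 + 1 = +1
C3: 2C, 2N → 0 + 2 = +2
C4: 2C, 2H → 0 − 2 = -2
C5: 2C, 2O → 0 + 2 = +2
C6: 1C, 1H, 1O, 1N → 0 − 1 + 1 + 1 = +1
The highest value is +2.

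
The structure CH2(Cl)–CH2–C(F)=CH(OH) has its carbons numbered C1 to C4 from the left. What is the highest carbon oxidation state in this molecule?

Each bond to a more electronegative atom (O, N, halogen) counts +1, each bond to a less electronegative atom (H, metal, B, Si) counts −1, and each C–C bond counts 0. Tallying each carbon:
C1: 1C, 2H, 1Cl → 0 − 2 + 1 = -1
C2: 2C, 2H → 0 − 2 = -2
C3: 3C, 1F → 0 + 1 = +1
C4: 2C, 1H, 1O → 0 − 1 + 1 = 0
The highest value is +1.

+1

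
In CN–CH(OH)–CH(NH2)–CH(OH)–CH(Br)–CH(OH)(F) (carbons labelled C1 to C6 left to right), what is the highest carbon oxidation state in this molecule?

Bonds to more-electronegative neighbours contribute +1 each, bonds to H or metals contribute −1 each, and C–C bonds contribute 0. Tallying each carbon:
C1: 1C, 3N → 0 + 3 = +3
C2: 2C, 1H, 1O → 0 − 1 + 1 = 0
C3: 2C, 1H, 1N → 0 − 1 + 1 = 0
C4: 2C, 1H, 1O → 0 − 1 + 1 = 0
C5: 2C, 1H, 1Br → 0 − 1 + 1 = 0
C6: 1C, 1H, 1O, 1F → 0 − 1 + 1 + 1 = +1
The highest value is +3.

+3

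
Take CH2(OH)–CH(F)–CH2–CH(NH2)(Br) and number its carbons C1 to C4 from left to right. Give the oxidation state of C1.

-1

C1 has one bond to C (0), one bond to H (-1), one bond to H (-1), one bond to O (+1).
Oxidation state = 0 − 1 − 1 + 1 = -1.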